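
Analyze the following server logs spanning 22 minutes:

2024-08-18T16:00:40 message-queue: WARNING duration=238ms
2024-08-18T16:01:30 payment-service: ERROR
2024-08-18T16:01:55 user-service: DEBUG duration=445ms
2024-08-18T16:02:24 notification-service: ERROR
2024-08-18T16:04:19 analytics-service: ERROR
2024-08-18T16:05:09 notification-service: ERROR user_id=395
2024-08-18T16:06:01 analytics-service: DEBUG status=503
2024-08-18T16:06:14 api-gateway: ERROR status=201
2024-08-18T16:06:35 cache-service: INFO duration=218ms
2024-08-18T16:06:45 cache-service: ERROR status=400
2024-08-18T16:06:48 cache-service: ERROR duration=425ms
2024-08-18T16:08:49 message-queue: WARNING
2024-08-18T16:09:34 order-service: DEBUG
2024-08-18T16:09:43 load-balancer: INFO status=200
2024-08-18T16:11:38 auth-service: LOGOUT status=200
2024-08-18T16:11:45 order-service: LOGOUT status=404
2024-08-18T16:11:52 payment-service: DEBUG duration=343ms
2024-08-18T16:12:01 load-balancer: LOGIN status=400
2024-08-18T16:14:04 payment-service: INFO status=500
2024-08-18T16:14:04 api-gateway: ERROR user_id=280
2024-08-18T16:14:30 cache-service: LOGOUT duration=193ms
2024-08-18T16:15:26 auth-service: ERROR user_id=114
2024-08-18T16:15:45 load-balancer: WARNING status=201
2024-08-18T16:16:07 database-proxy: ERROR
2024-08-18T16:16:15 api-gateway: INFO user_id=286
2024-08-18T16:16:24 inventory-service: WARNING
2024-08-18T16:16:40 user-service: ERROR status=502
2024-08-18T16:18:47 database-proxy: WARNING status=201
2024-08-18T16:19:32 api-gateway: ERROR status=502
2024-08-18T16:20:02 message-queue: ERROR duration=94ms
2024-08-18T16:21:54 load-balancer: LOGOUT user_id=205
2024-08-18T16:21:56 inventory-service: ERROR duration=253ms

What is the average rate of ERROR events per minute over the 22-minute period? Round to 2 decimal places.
0.64

To calculate the rate:

1. Count total ERROR events: 14
2. Total time period: 22 minutes
3. Rate = 14 / 22 = 0.64 events per minute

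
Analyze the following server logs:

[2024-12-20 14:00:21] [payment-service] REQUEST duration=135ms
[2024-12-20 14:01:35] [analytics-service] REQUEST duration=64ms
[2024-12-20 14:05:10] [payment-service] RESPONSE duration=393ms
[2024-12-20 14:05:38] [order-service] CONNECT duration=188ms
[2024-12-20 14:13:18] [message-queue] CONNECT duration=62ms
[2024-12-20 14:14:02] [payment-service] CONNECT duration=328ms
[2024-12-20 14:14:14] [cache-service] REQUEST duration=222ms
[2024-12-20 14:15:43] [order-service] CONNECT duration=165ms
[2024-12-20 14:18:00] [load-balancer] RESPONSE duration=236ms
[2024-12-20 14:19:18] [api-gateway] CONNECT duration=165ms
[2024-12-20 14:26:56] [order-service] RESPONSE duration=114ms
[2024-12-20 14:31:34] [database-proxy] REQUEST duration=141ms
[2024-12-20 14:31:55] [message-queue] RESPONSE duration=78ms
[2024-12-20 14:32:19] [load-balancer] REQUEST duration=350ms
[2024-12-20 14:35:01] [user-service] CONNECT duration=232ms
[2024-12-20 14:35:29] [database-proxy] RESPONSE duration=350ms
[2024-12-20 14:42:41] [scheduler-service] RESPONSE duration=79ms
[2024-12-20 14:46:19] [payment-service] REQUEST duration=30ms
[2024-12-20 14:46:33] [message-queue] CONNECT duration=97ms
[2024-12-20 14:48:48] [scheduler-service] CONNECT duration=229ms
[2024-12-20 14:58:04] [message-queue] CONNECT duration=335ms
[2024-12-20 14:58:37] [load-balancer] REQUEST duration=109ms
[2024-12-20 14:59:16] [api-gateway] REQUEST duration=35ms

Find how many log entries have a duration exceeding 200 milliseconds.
9

To count timeouts:

1. Threshold: 200ms
2. Extract duration from each log entry
3. Count entries where duration > 200
4. Timeout count: 9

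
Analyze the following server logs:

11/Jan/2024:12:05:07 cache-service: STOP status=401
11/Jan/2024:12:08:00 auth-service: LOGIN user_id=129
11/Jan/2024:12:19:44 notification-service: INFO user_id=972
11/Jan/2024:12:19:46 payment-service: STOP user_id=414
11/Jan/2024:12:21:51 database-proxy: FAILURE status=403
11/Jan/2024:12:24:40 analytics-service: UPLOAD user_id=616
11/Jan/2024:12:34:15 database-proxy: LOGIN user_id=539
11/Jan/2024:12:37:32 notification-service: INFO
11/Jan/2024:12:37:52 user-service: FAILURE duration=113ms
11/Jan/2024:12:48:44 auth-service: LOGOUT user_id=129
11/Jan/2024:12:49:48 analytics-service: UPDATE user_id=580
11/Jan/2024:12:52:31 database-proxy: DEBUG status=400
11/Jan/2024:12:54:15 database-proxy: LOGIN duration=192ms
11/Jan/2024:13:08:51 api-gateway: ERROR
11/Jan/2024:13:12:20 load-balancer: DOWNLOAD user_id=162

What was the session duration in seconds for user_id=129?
2444

To calculate session duration:

1. Find LOGIN event for user_id=129: 11/Jan/2024:12:08:00
2. Find LOGOUT event for user_id=129: 11/Jan/2024:12:48:44
3. Session duration: 11/Jan/2024:12:48:44 - 11/Jan/2024:12:08:00 = 2444 seconds (40 minutes)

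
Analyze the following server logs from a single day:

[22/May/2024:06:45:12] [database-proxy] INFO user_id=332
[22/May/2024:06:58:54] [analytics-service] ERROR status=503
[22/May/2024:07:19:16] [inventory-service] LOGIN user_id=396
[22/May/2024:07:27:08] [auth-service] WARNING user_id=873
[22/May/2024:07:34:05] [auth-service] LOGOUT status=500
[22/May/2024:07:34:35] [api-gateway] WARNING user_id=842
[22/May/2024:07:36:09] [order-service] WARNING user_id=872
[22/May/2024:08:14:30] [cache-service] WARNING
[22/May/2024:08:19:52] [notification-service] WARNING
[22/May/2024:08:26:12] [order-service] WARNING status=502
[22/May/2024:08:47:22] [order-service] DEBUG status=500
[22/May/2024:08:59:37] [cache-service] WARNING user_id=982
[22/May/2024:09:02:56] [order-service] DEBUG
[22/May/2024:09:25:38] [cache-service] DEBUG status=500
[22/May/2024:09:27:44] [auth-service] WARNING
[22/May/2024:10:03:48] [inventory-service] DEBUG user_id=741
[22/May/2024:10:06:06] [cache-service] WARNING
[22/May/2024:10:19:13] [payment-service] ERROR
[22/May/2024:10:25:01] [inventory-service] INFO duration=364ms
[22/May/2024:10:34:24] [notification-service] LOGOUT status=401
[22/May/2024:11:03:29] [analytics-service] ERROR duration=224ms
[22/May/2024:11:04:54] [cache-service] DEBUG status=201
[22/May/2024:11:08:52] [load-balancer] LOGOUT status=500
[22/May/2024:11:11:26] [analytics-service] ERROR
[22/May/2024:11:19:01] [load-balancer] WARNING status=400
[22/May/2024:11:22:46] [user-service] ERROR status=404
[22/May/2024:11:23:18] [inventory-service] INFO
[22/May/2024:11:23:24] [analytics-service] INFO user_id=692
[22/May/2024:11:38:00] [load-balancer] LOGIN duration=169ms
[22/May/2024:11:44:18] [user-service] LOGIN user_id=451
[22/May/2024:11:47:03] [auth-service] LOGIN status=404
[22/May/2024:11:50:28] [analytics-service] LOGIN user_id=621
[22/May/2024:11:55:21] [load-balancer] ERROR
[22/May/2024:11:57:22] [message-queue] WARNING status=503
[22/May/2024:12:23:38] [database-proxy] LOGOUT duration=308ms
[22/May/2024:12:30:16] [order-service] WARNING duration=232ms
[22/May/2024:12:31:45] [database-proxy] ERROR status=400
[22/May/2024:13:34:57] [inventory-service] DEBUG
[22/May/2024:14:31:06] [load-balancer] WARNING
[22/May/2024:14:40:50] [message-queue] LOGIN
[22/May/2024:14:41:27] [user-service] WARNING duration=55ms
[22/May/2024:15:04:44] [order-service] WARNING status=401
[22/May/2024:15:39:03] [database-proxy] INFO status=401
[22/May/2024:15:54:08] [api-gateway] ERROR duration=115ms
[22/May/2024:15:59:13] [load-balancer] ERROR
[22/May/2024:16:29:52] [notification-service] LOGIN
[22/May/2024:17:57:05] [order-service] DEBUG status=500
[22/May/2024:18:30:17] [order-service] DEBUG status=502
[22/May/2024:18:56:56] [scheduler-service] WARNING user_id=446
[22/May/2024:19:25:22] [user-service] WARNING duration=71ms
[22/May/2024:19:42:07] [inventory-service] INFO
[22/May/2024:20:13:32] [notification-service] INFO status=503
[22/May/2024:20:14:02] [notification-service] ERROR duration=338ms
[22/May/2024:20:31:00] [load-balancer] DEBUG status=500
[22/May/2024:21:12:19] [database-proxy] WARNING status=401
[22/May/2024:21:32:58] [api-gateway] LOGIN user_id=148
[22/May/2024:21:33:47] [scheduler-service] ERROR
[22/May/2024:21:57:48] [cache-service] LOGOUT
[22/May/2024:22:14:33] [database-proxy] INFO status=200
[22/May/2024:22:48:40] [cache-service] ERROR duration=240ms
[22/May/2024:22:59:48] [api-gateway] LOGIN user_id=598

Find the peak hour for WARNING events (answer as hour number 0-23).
8

To find the peak hour:

1. Group all WARNING events by hour
2. Count events in each hour
3. Find hour with maximum count
4. Peak hour: 8 (with 4 events)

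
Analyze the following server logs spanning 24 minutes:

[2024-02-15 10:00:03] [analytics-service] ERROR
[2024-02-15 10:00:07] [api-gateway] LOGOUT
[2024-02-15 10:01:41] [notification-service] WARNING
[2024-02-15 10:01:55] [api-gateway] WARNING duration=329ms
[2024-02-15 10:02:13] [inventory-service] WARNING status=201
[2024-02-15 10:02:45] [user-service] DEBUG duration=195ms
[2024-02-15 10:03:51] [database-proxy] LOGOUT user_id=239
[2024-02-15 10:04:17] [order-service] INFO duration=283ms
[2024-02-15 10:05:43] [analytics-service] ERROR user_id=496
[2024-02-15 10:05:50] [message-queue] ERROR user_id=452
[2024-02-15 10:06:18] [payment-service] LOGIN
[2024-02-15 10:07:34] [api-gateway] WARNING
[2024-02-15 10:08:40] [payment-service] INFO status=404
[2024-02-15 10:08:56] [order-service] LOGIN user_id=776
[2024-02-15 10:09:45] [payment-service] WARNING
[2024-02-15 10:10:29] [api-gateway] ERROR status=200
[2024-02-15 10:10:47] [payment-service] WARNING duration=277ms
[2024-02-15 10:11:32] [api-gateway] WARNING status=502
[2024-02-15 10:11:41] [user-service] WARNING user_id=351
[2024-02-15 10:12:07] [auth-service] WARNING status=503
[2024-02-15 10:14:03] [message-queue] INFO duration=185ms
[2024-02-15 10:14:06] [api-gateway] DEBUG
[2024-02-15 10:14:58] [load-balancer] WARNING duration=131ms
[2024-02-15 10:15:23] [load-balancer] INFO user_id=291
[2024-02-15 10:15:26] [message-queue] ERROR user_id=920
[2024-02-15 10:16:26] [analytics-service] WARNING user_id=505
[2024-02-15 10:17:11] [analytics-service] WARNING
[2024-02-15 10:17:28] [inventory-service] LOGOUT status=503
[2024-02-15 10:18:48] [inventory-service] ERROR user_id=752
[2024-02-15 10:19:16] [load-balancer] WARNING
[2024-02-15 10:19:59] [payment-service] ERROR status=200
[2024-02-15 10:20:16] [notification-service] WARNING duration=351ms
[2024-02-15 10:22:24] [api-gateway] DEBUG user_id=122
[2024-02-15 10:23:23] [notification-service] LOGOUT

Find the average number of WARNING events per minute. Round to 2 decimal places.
0.58

To calculate the rate:

1. Count total WARNING events: 14
2. Total time period: 24 minutes
3. Rate = 14 / 24 = 0.58 events per minute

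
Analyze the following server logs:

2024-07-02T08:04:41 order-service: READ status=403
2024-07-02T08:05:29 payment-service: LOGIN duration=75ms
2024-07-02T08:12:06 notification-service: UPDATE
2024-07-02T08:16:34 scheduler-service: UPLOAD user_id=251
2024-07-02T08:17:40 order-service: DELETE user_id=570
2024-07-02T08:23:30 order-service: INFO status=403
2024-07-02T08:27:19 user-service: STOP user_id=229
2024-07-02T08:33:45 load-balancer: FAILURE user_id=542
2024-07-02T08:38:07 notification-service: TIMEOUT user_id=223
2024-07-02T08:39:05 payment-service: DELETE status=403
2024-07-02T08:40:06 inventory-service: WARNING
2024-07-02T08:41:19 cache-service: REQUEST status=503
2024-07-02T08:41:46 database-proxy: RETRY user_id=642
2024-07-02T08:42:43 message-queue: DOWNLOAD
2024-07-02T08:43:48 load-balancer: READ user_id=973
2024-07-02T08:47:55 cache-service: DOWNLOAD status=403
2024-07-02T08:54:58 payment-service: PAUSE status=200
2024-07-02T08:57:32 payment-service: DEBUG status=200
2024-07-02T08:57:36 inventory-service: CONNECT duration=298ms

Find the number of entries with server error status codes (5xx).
1

To find matching entries:

1. Pattern to match: server error status codes (5xx)
2. Scan each log entry for the pattern
3. Count matches: 1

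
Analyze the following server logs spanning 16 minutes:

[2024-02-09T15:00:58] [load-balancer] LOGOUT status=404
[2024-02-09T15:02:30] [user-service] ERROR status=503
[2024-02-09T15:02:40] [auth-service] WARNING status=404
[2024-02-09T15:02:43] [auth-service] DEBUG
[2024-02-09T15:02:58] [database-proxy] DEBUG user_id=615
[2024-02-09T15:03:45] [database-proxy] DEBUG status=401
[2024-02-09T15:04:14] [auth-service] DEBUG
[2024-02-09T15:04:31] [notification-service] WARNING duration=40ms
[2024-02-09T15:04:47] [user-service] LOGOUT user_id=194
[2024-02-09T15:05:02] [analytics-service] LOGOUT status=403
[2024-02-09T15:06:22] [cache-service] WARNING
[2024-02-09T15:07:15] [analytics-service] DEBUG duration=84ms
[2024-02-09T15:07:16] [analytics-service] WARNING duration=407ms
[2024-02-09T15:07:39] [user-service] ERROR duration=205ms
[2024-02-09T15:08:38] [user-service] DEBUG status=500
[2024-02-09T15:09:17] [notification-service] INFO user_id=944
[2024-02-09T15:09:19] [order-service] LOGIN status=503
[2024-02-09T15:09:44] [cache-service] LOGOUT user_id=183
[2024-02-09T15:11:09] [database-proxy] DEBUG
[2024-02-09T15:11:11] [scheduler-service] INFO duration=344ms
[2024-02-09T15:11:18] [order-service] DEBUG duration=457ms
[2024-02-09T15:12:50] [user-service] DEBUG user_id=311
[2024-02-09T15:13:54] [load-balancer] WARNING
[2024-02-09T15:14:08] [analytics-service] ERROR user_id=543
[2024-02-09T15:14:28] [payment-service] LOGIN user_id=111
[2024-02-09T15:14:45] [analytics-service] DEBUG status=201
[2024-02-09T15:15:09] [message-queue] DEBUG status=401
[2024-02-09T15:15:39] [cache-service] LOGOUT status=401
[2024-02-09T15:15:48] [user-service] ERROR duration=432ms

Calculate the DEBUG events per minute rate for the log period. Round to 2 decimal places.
0.69

To calculate the rate:

1. Count total DEBUG events: 11
2. Total time period: 16 minutes
3. Rate = 11 / 16 = 0.69 events per minute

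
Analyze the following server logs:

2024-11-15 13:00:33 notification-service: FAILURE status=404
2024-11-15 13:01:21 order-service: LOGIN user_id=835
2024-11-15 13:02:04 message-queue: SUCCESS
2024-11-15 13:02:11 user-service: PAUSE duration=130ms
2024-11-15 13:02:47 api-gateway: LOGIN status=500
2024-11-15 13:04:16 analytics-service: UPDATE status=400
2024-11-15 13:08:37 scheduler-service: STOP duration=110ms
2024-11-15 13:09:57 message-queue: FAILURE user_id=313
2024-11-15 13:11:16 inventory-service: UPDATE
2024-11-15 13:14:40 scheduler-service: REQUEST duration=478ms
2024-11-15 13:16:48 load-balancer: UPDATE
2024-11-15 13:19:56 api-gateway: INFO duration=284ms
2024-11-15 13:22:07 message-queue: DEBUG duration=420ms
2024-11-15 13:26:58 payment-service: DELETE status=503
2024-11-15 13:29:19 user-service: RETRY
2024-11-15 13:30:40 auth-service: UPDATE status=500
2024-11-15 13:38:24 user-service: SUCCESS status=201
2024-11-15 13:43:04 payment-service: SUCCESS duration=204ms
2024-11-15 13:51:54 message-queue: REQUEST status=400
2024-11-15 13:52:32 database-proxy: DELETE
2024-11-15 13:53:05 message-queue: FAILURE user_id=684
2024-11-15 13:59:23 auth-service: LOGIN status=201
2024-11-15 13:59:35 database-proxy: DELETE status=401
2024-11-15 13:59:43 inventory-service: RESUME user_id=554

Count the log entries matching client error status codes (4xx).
4

To find matching entries:

1. Pattern to match: client error status codes (4xx)
2. Scan each log entry for the pattern
3. Count matches: 4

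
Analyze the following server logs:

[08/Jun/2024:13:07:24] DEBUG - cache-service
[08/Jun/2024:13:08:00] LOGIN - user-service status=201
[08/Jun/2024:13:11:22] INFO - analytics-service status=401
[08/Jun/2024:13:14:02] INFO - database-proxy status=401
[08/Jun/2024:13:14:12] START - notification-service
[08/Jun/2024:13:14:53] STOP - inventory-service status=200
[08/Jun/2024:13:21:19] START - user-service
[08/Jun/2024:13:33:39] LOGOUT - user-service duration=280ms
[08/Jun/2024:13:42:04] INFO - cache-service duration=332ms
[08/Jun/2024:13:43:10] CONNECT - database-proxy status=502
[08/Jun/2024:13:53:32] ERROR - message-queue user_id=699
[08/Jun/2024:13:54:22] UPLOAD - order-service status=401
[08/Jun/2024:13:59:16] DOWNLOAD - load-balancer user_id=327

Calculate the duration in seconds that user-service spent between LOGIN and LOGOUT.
1539

To calculate state duration:

1. Find LOGIN event for user-service: 08/Jun/2024:13:08:00
2. Find LOGOUT event for user-service: 08/Jun/2024:13:33:39
3. Calculate duration: 08/Jun/2024:13:33:39 - 08/Jun/2024:13:08:00 = 1539 seconds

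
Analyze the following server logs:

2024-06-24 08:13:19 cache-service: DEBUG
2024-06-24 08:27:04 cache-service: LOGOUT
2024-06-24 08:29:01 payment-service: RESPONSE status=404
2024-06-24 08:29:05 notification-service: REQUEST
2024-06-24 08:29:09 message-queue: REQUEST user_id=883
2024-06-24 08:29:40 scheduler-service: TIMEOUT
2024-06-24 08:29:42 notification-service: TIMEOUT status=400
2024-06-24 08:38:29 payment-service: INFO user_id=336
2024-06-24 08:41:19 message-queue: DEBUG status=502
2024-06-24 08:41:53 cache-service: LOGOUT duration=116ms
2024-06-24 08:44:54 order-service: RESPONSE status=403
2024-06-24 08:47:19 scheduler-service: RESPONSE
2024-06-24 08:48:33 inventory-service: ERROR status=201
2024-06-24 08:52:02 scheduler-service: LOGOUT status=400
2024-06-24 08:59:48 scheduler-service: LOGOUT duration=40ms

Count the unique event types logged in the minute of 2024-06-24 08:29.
3

To count unique event types:

1. Filter events in the minute starting at 2024-06-24 08:29
2. Extract event types from matching entries
3. Count unique types: 3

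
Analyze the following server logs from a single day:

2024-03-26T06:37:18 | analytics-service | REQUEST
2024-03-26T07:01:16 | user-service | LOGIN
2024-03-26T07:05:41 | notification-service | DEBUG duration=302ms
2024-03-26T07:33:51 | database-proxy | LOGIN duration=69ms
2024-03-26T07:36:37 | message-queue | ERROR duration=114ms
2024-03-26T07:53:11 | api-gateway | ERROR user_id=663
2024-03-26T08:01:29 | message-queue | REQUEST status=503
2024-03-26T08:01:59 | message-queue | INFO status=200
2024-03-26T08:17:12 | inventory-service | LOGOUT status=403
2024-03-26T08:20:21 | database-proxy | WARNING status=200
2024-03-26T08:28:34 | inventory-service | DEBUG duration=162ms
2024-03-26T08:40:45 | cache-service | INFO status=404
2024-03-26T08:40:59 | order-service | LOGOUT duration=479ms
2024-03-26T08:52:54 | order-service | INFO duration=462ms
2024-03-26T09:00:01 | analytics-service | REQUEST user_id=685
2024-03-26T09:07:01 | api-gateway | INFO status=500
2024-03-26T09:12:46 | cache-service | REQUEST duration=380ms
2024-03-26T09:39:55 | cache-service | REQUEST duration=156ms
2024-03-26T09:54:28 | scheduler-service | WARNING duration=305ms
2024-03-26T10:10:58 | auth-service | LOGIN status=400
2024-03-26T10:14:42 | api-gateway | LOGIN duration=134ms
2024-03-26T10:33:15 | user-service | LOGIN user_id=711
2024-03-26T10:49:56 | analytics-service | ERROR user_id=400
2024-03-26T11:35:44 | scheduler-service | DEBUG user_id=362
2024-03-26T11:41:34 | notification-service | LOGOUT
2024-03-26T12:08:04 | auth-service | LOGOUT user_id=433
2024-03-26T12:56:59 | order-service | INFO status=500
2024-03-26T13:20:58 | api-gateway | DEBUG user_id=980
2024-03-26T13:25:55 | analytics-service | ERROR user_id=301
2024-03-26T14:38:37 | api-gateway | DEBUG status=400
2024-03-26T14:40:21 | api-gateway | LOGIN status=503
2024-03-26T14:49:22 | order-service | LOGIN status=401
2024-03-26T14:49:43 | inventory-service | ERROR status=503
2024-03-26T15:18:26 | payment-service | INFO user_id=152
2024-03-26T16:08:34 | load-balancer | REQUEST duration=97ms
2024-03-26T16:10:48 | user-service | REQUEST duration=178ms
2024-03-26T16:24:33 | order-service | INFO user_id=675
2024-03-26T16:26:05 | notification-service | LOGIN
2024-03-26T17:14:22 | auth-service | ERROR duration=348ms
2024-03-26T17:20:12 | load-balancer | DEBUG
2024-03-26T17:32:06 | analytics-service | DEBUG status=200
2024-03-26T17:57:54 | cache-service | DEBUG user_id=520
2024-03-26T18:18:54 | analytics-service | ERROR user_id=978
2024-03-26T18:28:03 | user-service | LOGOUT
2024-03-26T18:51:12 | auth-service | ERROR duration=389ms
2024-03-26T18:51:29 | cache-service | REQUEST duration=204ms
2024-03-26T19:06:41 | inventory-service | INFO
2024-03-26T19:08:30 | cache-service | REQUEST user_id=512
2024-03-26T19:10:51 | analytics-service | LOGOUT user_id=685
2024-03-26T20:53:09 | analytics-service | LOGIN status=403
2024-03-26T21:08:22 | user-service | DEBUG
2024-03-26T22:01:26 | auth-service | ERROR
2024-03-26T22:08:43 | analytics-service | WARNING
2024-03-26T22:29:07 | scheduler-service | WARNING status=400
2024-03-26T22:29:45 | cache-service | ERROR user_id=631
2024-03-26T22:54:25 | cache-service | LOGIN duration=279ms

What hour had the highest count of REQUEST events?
9

To find the peak hour:

1. Group all REQUEST events by hour
2. Count events in each hour
3. Find hour with maximum count
4. Peak hour: 9 (with 3 events)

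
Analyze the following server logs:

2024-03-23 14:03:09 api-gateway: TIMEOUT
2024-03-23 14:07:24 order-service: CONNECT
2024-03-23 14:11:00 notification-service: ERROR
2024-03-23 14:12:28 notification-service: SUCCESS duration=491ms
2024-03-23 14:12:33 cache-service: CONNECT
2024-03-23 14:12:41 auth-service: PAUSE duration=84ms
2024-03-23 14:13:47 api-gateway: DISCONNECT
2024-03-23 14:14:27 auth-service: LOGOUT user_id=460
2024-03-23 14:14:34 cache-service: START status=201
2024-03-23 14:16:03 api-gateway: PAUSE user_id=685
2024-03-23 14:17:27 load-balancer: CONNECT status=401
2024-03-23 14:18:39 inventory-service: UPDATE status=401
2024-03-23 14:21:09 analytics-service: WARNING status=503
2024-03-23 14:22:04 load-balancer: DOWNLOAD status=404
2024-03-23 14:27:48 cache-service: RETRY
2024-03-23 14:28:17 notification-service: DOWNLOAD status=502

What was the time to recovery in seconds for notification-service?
88

To calculate recovery time:

1. Find ERROR event for notification-service: 2024-03-23 14:11:00
2. Find next SUCCESS event for notification-service: 2024-03-23 14:12:28
3. Recovery time: 2024-03-23 14:12:28 - 2024-03-23 14:11:00 = 88 seconds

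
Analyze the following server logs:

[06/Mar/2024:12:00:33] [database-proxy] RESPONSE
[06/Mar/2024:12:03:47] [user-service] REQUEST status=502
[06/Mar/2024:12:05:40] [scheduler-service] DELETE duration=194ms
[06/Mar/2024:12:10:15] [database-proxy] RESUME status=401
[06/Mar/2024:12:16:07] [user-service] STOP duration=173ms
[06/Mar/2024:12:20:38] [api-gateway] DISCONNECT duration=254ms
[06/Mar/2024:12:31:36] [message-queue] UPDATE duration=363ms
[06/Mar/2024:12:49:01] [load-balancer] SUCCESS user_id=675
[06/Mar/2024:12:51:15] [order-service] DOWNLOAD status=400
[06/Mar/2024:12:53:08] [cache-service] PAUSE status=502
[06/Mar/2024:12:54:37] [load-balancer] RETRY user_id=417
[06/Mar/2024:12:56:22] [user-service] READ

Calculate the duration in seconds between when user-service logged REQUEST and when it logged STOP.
740

To find the time between events:

1. Locate the first REQUEST event for user-service: 06/Mar/2024:12:03:47
2. Locate the first STOP event for user-service: 06/Mar/2024:12:16:07
3. Calculate the difference: 06/Mar/2024:12:16:07 - 06/Mar/2024:12:03:47 = 740 seconds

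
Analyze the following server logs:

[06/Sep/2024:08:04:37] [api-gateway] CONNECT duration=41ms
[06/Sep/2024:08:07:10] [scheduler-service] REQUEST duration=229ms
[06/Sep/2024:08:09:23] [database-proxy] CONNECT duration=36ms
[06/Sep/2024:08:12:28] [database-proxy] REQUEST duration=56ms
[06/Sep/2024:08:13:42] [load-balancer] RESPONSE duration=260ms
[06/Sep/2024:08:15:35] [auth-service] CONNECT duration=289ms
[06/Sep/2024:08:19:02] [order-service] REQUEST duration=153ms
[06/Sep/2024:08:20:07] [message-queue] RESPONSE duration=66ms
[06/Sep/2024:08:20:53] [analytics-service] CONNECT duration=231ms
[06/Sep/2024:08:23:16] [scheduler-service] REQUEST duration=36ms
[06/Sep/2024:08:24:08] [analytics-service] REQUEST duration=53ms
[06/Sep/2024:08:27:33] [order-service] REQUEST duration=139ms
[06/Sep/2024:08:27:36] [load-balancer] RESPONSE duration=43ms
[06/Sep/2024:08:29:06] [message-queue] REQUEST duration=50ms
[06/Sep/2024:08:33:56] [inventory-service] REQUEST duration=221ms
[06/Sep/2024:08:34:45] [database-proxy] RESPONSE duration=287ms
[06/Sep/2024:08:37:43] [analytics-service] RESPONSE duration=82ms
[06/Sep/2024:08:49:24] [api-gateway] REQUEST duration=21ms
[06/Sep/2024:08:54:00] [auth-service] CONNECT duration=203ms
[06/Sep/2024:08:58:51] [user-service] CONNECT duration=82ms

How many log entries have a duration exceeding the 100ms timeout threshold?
9

To count timeouts:

1. Threshold: 100ms
2. Extract duration from each log entry
3. Count entries where duration > 100
4. Timeout count: 9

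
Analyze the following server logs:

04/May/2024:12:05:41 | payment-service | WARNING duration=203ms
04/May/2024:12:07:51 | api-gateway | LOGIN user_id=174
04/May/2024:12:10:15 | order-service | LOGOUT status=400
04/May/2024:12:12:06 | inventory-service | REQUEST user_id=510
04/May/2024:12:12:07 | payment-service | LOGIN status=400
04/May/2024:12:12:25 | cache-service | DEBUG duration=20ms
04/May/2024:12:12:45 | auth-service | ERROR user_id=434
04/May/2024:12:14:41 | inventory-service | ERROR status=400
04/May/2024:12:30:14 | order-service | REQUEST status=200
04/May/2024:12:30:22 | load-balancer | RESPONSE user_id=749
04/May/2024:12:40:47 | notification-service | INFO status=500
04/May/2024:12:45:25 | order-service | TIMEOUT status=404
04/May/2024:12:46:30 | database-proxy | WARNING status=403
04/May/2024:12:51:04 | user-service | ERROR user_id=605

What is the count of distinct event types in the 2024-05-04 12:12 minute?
4

To count unique event types:

1. Filter events in the minute starting at 2024-05-04 12:12
2. Extract event types from matching entries
3. Count unique types: 4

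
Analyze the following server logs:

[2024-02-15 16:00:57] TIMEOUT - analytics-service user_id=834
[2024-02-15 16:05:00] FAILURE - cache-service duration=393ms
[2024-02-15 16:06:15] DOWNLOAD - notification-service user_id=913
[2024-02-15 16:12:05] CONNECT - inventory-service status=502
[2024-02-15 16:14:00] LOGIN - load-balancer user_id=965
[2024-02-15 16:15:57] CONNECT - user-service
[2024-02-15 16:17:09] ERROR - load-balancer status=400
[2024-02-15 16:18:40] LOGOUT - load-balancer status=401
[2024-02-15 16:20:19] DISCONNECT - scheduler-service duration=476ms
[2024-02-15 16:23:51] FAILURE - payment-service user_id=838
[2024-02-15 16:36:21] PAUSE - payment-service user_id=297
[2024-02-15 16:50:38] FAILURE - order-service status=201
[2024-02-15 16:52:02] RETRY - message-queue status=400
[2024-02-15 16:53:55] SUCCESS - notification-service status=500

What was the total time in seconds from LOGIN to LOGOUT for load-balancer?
280

To calculate state duration:

1. Find LOGIN event for load-balancer: 2024-02-15 16:14:00
2. Find LOGOUT event for load-balancer: 2024-02-15 16:18:40
3. Calculate duration: 2024-02-15 16:18:40 - 2024-02-15 16:14:00 = 280 seconds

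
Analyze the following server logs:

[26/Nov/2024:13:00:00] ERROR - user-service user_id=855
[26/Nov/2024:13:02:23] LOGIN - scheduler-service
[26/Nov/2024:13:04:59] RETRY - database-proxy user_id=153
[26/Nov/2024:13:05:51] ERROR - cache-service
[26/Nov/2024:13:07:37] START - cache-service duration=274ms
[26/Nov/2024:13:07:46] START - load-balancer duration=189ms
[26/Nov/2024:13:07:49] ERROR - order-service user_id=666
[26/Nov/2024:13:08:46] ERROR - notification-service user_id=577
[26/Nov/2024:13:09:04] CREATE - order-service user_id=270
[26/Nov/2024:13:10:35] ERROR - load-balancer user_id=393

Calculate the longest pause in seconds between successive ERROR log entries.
351

To find the longest gap:

1. Extract all ERROR events in chronological order
2. Calculate time differences between consecutive events
3. Find the maximum difference
4. Longest gap: 351 seconds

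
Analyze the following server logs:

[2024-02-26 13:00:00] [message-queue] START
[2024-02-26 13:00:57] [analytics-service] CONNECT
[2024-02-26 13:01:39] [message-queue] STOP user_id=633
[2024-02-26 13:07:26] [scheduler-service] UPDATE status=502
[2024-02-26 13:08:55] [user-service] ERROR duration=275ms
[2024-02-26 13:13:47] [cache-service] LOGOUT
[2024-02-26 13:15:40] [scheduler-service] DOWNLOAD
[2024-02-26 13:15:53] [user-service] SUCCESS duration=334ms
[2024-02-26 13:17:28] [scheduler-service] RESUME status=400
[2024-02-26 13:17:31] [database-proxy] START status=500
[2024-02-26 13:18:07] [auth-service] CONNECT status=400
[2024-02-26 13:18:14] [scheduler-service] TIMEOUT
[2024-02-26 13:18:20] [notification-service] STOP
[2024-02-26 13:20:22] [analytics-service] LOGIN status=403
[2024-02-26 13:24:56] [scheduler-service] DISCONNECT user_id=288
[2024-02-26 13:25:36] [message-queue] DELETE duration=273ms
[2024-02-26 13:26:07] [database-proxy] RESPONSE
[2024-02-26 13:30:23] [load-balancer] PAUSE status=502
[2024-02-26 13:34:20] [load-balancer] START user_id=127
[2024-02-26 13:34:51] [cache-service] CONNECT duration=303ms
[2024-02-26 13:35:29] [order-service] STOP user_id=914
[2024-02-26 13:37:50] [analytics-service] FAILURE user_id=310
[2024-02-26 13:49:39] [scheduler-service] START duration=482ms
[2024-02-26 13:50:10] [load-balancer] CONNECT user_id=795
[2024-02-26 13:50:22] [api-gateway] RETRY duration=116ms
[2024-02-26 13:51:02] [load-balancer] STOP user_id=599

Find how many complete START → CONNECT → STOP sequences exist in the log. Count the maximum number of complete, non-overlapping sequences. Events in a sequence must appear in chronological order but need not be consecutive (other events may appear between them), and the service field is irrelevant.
4

To count sequences:

1. Look for pattern: START → CONNECT → STOP
2. Greedily scan the log in chronological order, matching each sequence element in turn (ignoring service)
3. Each time the full pattern completes, increment the count and restart matching from the next event
4. Complete non-overlapping sequences found: 4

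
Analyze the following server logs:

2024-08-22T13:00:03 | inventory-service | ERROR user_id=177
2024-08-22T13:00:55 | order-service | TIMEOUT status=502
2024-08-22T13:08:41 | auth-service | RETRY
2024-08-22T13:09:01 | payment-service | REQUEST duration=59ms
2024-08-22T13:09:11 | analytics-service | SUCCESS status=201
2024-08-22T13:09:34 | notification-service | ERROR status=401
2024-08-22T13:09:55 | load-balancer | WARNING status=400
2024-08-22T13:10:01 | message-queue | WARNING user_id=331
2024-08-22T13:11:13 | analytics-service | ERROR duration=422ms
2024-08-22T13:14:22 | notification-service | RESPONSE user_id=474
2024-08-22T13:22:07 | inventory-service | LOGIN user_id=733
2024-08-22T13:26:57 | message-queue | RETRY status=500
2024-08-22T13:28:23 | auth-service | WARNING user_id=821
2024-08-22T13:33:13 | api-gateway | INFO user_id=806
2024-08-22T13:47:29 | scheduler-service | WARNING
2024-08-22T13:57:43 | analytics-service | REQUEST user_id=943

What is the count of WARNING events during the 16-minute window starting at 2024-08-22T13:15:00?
1

To count events in the time window:

1. Window boundaries: 2024-08-22T13:15:00 to 2024-08-22T13:31:00
2. Filter for WARNING events within this window
3. Count matching events: 1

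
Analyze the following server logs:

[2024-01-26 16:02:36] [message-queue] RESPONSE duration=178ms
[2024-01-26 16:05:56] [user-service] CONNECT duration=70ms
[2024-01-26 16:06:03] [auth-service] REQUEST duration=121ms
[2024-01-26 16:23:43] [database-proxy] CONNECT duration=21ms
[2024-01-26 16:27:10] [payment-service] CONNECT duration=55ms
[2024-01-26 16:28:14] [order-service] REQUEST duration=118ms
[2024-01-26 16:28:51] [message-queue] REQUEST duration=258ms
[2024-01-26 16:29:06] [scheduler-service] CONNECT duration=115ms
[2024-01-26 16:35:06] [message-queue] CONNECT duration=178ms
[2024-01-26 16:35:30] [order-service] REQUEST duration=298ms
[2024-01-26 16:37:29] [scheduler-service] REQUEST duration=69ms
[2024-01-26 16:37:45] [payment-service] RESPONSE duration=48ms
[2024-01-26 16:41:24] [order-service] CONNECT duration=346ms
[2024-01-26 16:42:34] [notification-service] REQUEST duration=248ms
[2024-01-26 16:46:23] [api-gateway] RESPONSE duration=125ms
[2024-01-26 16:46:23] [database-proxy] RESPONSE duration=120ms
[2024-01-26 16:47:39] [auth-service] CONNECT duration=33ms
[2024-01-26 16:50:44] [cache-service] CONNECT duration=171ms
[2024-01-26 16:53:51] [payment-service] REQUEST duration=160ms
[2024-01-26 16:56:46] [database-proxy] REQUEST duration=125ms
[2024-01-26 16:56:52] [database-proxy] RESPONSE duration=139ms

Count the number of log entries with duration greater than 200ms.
4

To count timeouts:

1. Threshold: 200ms
2. Extract duration from each log entry
3. Count entries where duration > 200
4. Timeout count: 4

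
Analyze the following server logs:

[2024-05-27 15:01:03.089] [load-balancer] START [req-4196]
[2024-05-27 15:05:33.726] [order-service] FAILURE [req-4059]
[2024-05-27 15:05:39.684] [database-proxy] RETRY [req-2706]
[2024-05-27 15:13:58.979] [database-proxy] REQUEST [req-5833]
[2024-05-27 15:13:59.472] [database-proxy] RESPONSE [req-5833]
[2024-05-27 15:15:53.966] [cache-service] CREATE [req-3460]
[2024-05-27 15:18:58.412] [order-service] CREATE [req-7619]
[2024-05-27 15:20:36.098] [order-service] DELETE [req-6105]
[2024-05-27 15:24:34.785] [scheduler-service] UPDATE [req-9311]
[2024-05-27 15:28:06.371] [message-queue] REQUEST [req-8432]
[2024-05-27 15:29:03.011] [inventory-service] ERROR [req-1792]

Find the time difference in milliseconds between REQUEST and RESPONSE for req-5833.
493

To calculate latency:

1. Find REQUEST with id req-5833: 2024-05-27 15:13:58.979
2. Find RESPONSE with id req-5833: 2024-05-27 15:13:59.472
3. Latency: 2024-05-27 15:13:59.472 - 2024-05-27 15:13:58.979 = 493ms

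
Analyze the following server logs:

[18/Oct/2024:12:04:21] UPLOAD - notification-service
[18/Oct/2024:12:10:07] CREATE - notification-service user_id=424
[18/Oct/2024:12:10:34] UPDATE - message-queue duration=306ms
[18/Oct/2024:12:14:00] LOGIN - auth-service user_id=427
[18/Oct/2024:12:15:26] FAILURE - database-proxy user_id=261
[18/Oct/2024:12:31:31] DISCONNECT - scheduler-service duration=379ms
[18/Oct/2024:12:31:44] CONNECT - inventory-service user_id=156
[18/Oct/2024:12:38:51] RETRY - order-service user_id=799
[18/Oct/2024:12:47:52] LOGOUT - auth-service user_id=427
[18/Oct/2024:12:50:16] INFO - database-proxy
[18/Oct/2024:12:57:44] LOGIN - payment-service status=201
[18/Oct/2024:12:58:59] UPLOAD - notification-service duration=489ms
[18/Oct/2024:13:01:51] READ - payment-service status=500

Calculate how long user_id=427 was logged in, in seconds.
2032

To calculate session duration:

1. Find LOGIN event for user_id=427: 18/Oct/2024:12:14:00
2. Find LOGOUT event for user_id=427: 18/Oct/2024:12:47:52
3. Session duration: 18/Oct/2024:12:47:52 - 18/Oct/2024:12:14:00 = 2032 seconds (33 minutes)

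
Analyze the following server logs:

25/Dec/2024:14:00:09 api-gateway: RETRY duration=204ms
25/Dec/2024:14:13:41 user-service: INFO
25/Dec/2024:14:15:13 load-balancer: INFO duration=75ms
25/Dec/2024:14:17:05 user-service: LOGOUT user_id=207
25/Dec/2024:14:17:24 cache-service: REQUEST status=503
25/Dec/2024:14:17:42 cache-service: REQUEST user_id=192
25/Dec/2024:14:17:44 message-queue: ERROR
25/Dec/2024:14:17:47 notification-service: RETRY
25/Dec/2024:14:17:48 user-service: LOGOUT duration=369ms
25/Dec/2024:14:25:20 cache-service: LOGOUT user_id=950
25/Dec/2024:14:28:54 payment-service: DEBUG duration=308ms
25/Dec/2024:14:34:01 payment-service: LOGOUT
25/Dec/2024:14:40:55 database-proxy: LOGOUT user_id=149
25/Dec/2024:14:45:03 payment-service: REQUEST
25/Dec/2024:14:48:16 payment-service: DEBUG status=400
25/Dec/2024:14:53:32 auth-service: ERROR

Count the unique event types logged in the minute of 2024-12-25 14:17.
4

To count unique event types:

1. Filter events in the minute starting at 2024-12-25 14:17
2. Extract event types from matching entries
3. Count unique types: 4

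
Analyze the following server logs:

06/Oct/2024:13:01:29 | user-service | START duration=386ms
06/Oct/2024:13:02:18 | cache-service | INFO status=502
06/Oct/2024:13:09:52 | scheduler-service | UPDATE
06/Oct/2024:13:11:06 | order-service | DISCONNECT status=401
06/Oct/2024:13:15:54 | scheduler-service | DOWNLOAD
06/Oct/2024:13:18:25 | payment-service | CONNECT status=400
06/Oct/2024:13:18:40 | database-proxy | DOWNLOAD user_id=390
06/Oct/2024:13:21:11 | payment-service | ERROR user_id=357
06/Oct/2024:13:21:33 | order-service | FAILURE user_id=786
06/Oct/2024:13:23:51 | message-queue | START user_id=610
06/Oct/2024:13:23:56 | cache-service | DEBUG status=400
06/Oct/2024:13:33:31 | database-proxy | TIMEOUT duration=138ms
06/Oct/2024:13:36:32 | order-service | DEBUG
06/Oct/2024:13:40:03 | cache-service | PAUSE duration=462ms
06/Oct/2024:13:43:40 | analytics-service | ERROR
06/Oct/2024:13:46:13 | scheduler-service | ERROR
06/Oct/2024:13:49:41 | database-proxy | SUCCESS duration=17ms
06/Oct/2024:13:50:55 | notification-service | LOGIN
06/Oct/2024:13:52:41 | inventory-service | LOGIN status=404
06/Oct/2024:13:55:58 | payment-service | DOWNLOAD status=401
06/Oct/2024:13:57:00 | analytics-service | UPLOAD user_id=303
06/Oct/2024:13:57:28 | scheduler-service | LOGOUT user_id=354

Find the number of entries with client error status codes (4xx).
5

To find matching entries:

1. Pattern to match: client error status codes (4xx)
2. Scan each log entry for the pattern
3. Count matches: 5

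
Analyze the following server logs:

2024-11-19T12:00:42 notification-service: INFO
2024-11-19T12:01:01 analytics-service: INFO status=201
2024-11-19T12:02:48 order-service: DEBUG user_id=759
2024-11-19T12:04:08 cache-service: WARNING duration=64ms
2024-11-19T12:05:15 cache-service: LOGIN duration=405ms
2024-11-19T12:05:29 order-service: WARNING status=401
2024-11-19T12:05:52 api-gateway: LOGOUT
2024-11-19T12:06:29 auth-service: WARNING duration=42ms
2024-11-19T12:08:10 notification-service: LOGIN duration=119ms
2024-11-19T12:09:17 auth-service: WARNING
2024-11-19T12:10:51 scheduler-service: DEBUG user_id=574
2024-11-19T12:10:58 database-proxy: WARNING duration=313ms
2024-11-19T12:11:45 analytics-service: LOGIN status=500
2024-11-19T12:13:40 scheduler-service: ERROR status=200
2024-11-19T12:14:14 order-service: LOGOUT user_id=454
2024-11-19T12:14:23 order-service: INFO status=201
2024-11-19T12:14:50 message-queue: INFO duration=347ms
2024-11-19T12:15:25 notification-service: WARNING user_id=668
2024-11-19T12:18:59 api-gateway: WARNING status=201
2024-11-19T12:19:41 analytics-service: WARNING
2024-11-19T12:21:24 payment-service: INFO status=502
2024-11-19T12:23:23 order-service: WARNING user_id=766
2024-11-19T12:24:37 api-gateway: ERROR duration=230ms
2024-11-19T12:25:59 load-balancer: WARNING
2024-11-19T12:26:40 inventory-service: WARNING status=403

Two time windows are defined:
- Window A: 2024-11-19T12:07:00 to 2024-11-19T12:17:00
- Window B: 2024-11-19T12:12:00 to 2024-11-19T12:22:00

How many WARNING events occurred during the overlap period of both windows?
1

To find overlap events:

1. Window A: 2024-11-19T12:07:00 to 2024-11-19T12:17:00
2. Window B: 2024-11-19T12:12:00 to 2024-11-19T12:22:00
3. Overlap period: 2024-11-19T12:12:00 to 2024-11-19T12:17:00
4. Count WARNING events in overlap: 1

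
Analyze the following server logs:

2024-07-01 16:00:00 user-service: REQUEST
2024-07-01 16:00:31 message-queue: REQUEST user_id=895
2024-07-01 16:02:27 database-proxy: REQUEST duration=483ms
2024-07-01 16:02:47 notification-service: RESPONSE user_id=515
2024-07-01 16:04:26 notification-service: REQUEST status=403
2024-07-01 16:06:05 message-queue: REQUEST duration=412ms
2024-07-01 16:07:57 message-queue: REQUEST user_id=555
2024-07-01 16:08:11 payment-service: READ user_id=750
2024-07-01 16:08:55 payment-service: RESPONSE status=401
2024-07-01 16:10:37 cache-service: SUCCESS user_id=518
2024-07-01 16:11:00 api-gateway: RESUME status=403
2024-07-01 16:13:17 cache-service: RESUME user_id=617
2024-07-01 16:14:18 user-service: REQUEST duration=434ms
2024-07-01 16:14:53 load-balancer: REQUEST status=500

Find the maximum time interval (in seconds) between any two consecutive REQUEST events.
381

To find the longest gap:

1. Extract all REQUEST events in chronological order
2. Calculate time differences between consecutive events
3. Find the maximum difference
4. Longest gap: 381 seconds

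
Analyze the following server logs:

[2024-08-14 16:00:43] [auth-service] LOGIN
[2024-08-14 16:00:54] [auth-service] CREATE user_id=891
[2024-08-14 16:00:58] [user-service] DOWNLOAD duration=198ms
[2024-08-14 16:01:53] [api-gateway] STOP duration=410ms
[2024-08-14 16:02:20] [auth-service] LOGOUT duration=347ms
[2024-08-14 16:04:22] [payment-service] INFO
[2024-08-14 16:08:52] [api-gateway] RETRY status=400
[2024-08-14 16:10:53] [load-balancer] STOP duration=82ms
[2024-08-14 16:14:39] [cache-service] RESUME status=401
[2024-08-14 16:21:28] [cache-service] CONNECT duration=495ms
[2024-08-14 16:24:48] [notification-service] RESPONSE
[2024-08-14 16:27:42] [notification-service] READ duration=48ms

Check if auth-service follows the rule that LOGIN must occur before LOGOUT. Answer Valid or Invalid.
Valid

To validate ordering:

1. Required order: LOGIN → LOGOUT
2. Rule: LOGIN must occur before LOGOUT
3. Check actual order of events for auth-service
4. Result: Valid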